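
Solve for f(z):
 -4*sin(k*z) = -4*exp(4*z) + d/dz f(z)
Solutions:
 f(z) = C1 + exp(4*z) + 4*cos(k*z)/k


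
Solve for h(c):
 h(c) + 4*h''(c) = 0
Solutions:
 h(c) = C1*sin(c/2) + C2*cos(c/2)


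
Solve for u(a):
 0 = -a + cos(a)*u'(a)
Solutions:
 u(a) = C1 + Integral(a/cos(a), a)


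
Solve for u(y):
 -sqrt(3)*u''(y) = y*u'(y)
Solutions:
 u(y) = C1 + C2*erf(sqrt(2)*3^(3/4)*y/6)


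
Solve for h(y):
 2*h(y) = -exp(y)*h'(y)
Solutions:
 h(y) = C1*exp(2*exp(-y))


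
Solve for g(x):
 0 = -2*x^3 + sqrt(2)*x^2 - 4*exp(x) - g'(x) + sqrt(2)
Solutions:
 g(x) = C1 - x^4/2 + sqrt(2)*x^3/3 + sqrt(2)*x - 4*exp(x)


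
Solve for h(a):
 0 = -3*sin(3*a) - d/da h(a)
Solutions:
 h(a) = C1 + cos(3*a)


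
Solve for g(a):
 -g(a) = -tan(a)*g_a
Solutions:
 g(a) = C1*sin(a)


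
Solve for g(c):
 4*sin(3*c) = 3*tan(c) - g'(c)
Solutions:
 g(c) = C1 - 3*log(cos(c)) + 4*cos(3*c)/3


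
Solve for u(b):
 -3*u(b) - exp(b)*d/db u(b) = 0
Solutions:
 u(b) = C1*exp(3*exp(-b))


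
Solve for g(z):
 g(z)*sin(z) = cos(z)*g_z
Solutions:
 g(z) = C1/cos(z)


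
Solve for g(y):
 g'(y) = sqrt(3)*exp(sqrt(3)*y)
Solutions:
 g(y) = C1 + exp(sqrt(3)*y)


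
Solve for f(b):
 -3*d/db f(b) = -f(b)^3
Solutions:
 f(b) = -sqrt(6)*sqrt(-1/(C1 + b))/2
 f(b) = sqrt(6)*sqrt(-1/(C1 + b))/2


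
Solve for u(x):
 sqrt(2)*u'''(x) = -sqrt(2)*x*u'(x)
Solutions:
 u(x) = C1 + Integral(C2*airyai(-x) + C3*airybi(-x), x)


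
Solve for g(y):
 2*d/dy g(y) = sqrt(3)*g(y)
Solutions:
 g(y) = C1*exp(sqrt(3)*y/2)


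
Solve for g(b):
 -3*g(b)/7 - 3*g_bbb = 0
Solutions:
 g(b) = C3*exp(-7^(2/3)*b/7) + (C1*sin(sqrt(3)*7^(2/3)*b/14) + C2*cos(sqrt(3)*7^(2/3)*b/14))*exp(7^(2/3)*b/14)


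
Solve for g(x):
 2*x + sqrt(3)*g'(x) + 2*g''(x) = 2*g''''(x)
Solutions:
 g(x) = C1 + C2*exp(-2^(1/3)*sqrt(3)*x*(2*2^(1/3)/(sqrt(65) + 9)^(1/3) + (sqrt(65) + 9)^(1/3))/12)*sin(2^(1/3)*x*(-(sqrt(65) + 9)^(1/3) + 2*2^(1/3)/(sqrt(65) + 9)^(1/3))/4) + C3*exp(-2^(1/3)*sqrt(3)*x*(2*2^(1/3)/(sqrt(65) + 9)^(1/3) + (sqrt(65) + 9)^(1/3))/12)*cos(2^(1/3)*x*(-(sqrt(65) + 9)^(1/3) + 2*2^(1/3)/(sqrt(65) + 9)^(1/3))/4) + C4*exp(2^(1/3)*sqrt(3)*x*(2*2^(1/3)/(sqrt(65) + 9)^(1/3) + (sqrt(65) + 9)^(1/3))/6) - sqrt(3)*x^2/3 + 4*x/3


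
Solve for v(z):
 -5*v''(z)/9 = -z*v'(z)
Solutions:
 v(z) = C1 + C2*erfi(3*sqrt(10)*z/10)


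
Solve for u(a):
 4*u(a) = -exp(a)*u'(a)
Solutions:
 u(a) = C1*exp(4*exp(-a))


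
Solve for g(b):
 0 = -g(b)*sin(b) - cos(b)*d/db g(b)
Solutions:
 g(b) = C1*cos(b)


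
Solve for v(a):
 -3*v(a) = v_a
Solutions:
 v(a) = C1*exp(-3*a)


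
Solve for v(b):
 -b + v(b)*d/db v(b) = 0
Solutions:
 v(b) = -sqrt(C1 + b^2)
 v(b) = sqrt(C1 + b^2)


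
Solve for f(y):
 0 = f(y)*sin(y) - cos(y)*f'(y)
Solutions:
 f(y) = C1/cos(y)


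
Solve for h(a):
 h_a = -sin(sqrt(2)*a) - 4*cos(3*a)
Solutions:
 h(a) = C1 - 4*sin(3*a)/3 + sqrt(2)*cos(sqrt(2)*a)/2


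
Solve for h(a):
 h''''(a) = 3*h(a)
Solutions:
 h(a) = C1*exp(-3^(1/4)*a) + C2*exp(3^(1/4)*a) + C3*sin(3^(1/4)*a) + C4*cos(3^(1/4)*a)


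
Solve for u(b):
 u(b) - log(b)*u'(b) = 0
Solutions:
 u(b) = C1*exp(li(b))


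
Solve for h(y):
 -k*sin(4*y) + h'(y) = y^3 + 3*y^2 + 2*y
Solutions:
 h(y) = C1 - k*cos(4*y)/4 + y^4/4 + y^3 + y^2


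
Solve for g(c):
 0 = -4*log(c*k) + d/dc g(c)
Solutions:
 g(c) = C1 + 4*c*log(c*k) - 4*c


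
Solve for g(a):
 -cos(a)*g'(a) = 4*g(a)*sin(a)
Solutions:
 g(a) = C1*cos(a)^4


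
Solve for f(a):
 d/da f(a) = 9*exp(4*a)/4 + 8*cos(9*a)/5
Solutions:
 f(a) = C1 + 9*exp(4*a)/16 + 8*sin(9*a)/45


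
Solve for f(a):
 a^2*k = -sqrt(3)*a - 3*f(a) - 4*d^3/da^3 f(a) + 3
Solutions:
 f(a) = C3*exp(-6^(1/3)*a/2) - a^2*k/3 - sqrt(3)*a/3 + (C1*sin(2^(1/3)*3^(5/6)*a/4) + C2*cos(2^(1/3)*3^(5/6)*a/4))*exp(6^(1/3)*a/4) + 1


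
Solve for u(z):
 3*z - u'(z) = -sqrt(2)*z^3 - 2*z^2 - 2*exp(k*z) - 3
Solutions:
 u(z) = C1 + sqrt(2)*z^4/4 + 2*z^3/3 + 3*z^2/2 + 3*z + 2*exp(k*z)/k


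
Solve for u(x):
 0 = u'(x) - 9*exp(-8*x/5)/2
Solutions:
 u(x) = C1 - 45*exp(-8*x/5)/16


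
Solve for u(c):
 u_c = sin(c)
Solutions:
 u(c) = C1 - cos(c)


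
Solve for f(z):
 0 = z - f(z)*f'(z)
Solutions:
 f(z) = -sqrt(C1 + z^2)
 f(z) = sqrt(C1 + z^2)


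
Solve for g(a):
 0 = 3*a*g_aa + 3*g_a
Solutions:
 g(a) = C1 + C2*log(a)


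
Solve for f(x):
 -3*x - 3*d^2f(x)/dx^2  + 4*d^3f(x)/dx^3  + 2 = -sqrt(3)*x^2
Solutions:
 f(x) = C1 + C2*x + C3*exp(3*x/4) + sqrt(3)*x^4/36 + x^3*(-9 + 8*sqrt(3))/54 + x^2*(-9 + 16*sqrt(3))/27


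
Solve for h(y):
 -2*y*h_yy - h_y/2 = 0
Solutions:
 h(y) = C1 + C2*y^(3/4)


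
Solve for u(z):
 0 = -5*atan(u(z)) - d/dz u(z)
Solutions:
 Integral(1/atan(_y), (_y, u(z))) = C1 - 5*z


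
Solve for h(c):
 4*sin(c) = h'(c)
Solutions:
 h(c) = C1 - 4*cos(c)


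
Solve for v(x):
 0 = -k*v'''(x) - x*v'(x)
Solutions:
 v(x) = C1 + Integral(C2*airyai(x*(-1/k)^(1/3)) + C3*airybi(x*(-1/k)^(1/3)), x)


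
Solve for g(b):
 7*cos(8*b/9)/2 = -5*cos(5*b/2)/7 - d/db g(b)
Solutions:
 g(b) = C1 - 63*sin(8*b/9)/16 - 2*sin(5*b/2)/7


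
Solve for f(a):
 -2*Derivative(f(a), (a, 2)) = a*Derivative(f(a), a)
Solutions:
 f(a) = C1 + C2*erf(a/2)


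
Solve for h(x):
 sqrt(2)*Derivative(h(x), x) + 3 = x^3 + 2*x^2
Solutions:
 h(x) = C1 + sqrt(2)*x^4/8 + sqrt(2)*x^3/3 - 3*sqrt(2)*x/2


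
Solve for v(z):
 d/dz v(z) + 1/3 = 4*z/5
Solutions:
 v(z) = C1 + 2*z^2/5 - z/3


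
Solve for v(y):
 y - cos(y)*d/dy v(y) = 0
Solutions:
 v(y) = C1 + Integral(y/cos(y), y)


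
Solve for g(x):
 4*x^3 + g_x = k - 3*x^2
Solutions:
 g(x) = C1 + k*x - x^4 - x^3


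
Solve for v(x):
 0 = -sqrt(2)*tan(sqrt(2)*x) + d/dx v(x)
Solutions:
 v(x) = C1 - log(cos(sqrt(2)*x))


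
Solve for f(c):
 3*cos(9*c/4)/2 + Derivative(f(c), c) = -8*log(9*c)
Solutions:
 f(c) = C1 - 8*c*log(c) - 16*c*log(3) + 8*c - 2*sin(9*c/4)/3


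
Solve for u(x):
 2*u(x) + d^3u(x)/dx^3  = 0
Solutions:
 u(x) = C3*exp(-2^(1/3)*x) + (C1*sin(2^(1/3)*sqrt(3)*x/2) + C2*cos(2^(1/3)*sqrt(3)*x/2))*exp(2^(1/3)*x/2)


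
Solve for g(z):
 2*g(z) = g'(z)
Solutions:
 g(z) = C1*exp(2*z)


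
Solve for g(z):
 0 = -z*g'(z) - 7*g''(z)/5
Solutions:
 g(z) = C1 + C2*erf(sqrt(70)*z/14)


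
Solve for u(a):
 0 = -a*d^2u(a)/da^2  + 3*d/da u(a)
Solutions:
 u(a) = C1 + C2*a^4


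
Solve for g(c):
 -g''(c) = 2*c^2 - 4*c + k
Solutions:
 g(c) = C1 + C2*c - c^4/6 + 2*c^3/3 - c^2*k/2


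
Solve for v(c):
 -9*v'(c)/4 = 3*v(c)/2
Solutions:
 v(c) = C1*exp(-2*c/3)


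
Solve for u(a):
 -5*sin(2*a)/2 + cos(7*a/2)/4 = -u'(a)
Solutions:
 u(a) = C1 - sin(7*a/2)/14 - 5*cos(2*a)/4


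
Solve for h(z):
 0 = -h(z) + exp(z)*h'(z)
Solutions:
 h(z) = C1*exp(-exp(-z))


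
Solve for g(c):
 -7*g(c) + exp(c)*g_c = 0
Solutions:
 g(c) = C1*exp(-7*exp(-c))


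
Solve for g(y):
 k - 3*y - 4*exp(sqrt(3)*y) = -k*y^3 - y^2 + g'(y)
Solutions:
 g(y) = C1 + k*y^4/4 + k*y + y^3/3 - 3*y^2/2 - 4*sqrt(3)*exp(sqrt(3)*y)/3


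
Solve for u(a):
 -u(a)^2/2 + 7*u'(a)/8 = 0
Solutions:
 u(a) = -7/(C1 + 4*a)


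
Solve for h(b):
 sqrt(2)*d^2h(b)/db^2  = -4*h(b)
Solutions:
 h(b) = C1*sin(2^(3/4)*b) + C2*cos(2^(3/4)*b)


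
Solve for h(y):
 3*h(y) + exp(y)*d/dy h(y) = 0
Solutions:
 h(y) = C1*exp(3*exp(-y))


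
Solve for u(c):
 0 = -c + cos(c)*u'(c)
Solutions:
 u(c) = C1 + Integral(c/cos(c), c)


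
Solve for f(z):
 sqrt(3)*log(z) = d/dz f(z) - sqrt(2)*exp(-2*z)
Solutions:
 f(z) = C1 + sqrt(3)*z*log(z) - sqrt(3)*z - sqrt(2)*exp(-2*z)/2


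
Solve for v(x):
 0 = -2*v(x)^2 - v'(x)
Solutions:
 v(x) = 1/(C1 + 2*x)


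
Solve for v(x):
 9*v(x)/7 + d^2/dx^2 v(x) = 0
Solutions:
 v(x) = C1*sin(3*sqrt(7)*x/7) + C2*cos(3*sqrt(7)*x/7)


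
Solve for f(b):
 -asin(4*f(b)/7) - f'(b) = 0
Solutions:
 Integral(1/asin(4*_y/7), (_y, f(b))) = C1 - b


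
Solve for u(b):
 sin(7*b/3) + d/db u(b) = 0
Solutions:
 u(b) = C1 + 3*cos(7*b/3)/7


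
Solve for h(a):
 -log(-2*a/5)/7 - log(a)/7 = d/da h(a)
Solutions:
 h(a) = C1 - 2*a*log(a)/7 + a*(-log(2) + log(5) + 2 - I*pi)/7


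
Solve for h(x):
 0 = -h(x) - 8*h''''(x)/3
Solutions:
 h(x) = (C1*sin(2^(3/4)*3^(1/4)*x/4) + C2*cos(2^(3/4)*3^(1/4)*x/4))*exp(-2^(3/4)*3^(1/4)*x/4) + (C3*sin(2^(3/4)*3^(1/4)*x/4) + C4*cos(2^(3/4)*3^(1/4)*x/4))*exp(2^(3/4)*3^(1/4)*x/4)


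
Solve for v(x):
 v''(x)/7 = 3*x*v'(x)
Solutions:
 v(x) = C1 + C2*erfi(sqrt(42)*x/2)


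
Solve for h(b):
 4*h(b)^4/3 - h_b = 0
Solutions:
 h(b) = (-1/(C1 + 4*b))^(1/3)
 h(b) = (-1/(C1 + 4*b))^(1/3)*(-1 - sqrt(3)*I)/2
 h(b) = (-1/(C1 + 4*b))^(1/3)*(-1 + sqrt(3)*I)/2


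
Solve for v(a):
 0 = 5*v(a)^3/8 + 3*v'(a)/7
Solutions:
 v(a) = -2*sqrt(3)*sqrt(-1/(C1 - 35*a))
 v(a) = 2*sqrt(3)*sqrt(-1/(C1 - 35*a))


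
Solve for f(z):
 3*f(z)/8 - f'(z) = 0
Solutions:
 f(z) = C1*exp(3*z/8)


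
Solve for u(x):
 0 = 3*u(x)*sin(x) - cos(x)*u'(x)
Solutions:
 u(x) = C1/cos(x)^3


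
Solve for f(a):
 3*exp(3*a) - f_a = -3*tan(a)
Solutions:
 f(a) = C1 + exp(3*a) - 3*log(cos(a))


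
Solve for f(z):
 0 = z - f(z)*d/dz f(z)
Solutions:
 f(z) = -sqrt(C1 + z^2)
 f(z) = sqrt(C1 + z^2)


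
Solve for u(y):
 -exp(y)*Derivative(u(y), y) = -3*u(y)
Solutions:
 u(y) = C1*exp(-3*exp(-y))


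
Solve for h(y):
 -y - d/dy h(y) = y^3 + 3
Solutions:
 h(y) = C1 - y^4/4 - y^2/2 - 3*y


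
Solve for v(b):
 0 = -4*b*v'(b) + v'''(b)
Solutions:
 v(b) = C1 + Integral(C2*airyai(2^(2/3)*b) + C3*airybi(2^(2/3)*b), b)


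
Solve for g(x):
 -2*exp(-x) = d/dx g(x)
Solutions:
 g(x) = C1 + 2*exp(-x)


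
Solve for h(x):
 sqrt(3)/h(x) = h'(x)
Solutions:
 h(x) = -sqrt(C1 + 2*sqrt(3)*x)
 h(x) = sqrt(C1 + 2*sqrt(3)*x)


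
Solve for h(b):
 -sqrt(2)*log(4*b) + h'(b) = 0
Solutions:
 h(b) = C1 + sqrt(2)*b*log(b) - sqrt(2)*b + 2*sqrt(2)*b*log(2)


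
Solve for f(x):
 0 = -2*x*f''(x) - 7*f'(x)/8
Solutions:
 f(x) = C1 + C2*x^(9/16)


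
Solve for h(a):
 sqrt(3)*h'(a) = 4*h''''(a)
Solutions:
 h(a) = C1 + C4*exp(2^(1/3)*3^(1/6)*a/2) + (C2*sin(2^(1/3)*3^(2/3)*a/4) + C3*cos(2^(1/3)*3^(2/3)*a/4))*exp(-2^(1/3)*3^(1/6)*a/4)


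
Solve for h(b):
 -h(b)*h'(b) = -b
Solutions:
 h(b) = -sqrt(C1 + b^2)
 h(b) = sqrt(C1 + b^2)


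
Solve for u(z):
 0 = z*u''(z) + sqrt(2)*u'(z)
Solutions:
 u(z) = C1 + C2*z^(1 - sqrt(2))


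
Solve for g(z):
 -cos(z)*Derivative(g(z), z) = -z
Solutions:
 g(z) = C1 + Integral(z/cos(z), z)


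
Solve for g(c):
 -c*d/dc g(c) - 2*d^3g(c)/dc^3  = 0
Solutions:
 g(c) = C1 + Integral(C2*airyai(-2^(2/3)*c/2) + C3*airybi(-2^(2/3)*c/2), c)


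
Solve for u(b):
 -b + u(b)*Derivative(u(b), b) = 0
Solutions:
 u(b) = -sqrt(C1 + b^2)
 u(b) = sqrt(C1 + b^2)


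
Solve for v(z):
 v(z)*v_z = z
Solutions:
 v(z) = -sqrt(C1 + z^2)
 v(z) = sqrt(C1 + z^2)


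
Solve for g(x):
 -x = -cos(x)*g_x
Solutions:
 g(x) = C1 + Integral(x/cos(x), x)


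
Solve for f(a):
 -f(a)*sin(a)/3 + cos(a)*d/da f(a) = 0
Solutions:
 f(a) = C1/cos(a)^(1/3)


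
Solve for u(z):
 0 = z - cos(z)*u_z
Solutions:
 u(z) = C1 + Integral(z/cos(z), z)


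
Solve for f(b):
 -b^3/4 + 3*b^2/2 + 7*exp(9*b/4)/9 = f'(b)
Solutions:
 f(b) = C1 - b^4/16 + b^3/2 + 28*exp(9*b/4)/81


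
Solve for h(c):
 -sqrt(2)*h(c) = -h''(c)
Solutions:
 h(c) = C1*exp(-2^(1/4)*c) + C2*exp(2^(1/4)*c)


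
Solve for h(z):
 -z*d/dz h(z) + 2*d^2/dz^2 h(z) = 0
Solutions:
 h(z) = C1 + C2*erfi(z/2)


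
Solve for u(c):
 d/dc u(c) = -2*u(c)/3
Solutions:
 u(c) = C1*exp(-2*c/3)


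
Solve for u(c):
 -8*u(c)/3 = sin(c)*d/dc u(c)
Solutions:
 u(c) = C1*(cos(c) + 1)^(4/3)/(cos(c) - 1)^(4/3)


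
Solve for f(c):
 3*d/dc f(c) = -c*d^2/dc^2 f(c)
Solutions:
 f(c) = C1 + C2/c^2


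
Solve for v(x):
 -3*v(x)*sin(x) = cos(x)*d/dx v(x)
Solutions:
 v(x) = C1*cos(x)^3


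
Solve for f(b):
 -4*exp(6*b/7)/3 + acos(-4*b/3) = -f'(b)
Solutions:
 f(b) = C1 - b*acos(-4*b/3) - sqrt(9 - 16*b^2)/4 + 14*exp(6*b/7)/9


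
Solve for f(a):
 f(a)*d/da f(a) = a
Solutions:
 f(a) = -sqrt(C1 + a^2)
 f(a) = sqrt(C1 + a^2)


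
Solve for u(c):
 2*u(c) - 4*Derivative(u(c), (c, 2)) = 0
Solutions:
 u(c) = C1*exp(-sqrt(2)*c/2) + C2*exp(sqrt(2)*c/2)


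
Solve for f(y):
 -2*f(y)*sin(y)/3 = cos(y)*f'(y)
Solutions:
 f(y) = C1*cos(y)^(2/3)


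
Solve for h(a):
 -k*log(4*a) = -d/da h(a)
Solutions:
 h(a) = C1 + a*k*log(a) - a*k + a*k*log(4)


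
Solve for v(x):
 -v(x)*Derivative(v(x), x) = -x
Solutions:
 v(x) = -sqrt(C1 + x^2)
 v(x) = sqrt(C1 + x^2)


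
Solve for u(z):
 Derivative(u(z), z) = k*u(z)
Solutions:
 u(z) = C1*exp(k*z)


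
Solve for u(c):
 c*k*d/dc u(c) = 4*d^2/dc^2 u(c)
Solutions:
 u(c) = Piecewise((-sqrt(2)*sqrt(pi)*C1*erf(sqrt(2)*c*sqrt(-k)/4)/sqrt(-k) - C2, (k > 0) | (k < 0)), (-C1*c - C2, True))


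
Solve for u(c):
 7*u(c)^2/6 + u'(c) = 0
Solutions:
 u(c) = 6/(C1 + 7*c)


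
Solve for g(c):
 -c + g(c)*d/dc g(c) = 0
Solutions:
 g(c) = -sqrt(C1 + c^2)
 g(c) = sqrt(C1 + c^2)


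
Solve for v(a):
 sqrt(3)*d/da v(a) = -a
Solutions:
 v(a) = C1 - sqrt(3)*a^2/6


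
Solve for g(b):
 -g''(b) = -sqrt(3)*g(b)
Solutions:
 g(b) = C1*exp(-3^(1/4)*b) + C2*exp(3^(1/4)*b)


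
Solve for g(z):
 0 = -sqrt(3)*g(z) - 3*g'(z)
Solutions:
 g(z) = C1*exp(-sqrt(3)*z/3)


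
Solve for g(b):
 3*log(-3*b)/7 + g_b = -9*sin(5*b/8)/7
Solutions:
 g(b) = C1 - 3*b*log(-b)/7 - 3*b*log(3)/7 + 3*b/7 + 72*cos(5*b/8)/35


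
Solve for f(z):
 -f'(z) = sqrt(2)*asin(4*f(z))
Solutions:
 Integral(1/asin(4*_y), (_y, f(z))) = C1 - sqrt(2)*z


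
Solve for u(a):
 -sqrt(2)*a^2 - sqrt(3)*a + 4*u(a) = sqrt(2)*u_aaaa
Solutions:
 u(a) = C1*exp(-2^(3/8)*a) + C2*exp(2^(3/8)*a) + C3*sin(2^(3/8)*a) + C4*cos(2^(3/8)*a) + sqrt(2)*a^2/4 + sqrt(3)*a/4


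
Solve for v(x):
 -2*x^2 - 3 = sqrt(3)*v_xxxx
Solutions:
 v(x) = C1 + C2*x + C3*x^2 + C4*x^3 - sqrt(3)*x^6/540 - sqrt(3)*x^4/24


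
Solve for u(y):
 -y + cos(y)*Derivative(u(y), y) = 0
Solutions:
 u(y) = C1 + Integral(y/cos(y), y)


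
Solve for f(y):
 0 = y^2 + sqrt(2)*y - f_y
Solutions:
 f(y) = C1 + y^3/3 + sqrt(2)*y^2/2


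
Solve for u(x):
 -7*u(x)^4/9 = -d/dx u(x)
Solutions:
 u(x) = 3^(1/3)*(-1/(C1 + 7*x))^(1/3)
 u(x) = (-1/(C1 + 7*x))^(1/3)*(-3^(1/3) - 3^(5/6)*I)/2
 u(x) = (-1/(C1 + 7*x))^(1/3)*(-3^(1/3) + 3^(5/6)*I)/2


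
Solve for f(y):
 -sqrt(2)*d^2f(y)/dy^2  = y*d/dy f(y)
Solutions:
 f(y) = C1 + C2*erf(2^(1/4)*y/2)


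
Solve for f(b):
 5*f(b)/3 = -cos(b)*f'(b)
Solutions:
 f(b) = C1*(sin(b) - 1)^(5/6)/(sin(b) + 1)^(5/6)


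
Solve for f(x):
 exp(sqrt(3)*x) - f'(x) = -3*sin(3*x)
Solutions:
 f(x) = C1 + sqrt(3)*exp(sqrt(3)*x)/3 - cos(3*x)


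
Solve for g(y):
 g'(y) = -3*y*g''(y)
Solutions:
 g(y) = C1 + C2*y^(2/3)


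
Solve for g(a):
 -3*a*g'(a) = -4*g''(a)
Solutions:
 g(a) = C1 + C2*erfi(sqrt(6)*a/4)


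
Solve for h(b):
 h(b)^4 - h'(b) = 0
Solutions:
 h(b) = (-1/(C1 + 3*b))^(1/3)
 h(b) = (-1/(C1 + b))^(1/3)*(-3^(2/3) - 3*3^(1/6)*I)/6
 h(b) = (-1/(C1 + b))^(1/3)*(-3^(2/3) + 3*3^(1/6)*I)/6


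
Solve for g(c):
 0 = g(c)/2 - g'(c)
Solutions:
 g(c) = C1*exp(c/2)


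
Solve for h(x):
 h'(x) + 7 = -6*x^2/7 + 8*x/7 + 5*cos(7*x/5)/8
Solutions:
 h(x) = C1 - 2*x^3/7 + 4*x^2/7 - 7*x + 25*sin(7*x/5)/56


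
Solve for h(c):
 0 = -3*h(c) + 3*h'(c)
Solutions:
 h(c) = C1*exp(c)


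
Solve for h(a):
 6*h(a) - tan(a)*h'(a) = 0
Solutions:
 h(a) = C1*sin(a)^6


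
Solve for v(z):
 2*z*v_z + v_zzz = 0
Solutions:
 v(z) = C1 + Integral(C2*airyai(-2^(1/3)*z) + C3*airybi(-2^(1/3)*z), z)


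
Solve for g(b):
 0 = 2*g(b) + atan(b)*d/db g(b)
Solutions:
 g(b) = C1*exp(-2*Integral(1/atan(b), b))


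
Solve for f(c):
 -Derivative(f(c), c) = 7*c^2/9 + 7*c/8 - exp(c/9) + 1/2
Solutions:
 f(c) = C1 - 7*c^3/27 - 7*c^2/16 - c/2 + 9*exp(c/9)


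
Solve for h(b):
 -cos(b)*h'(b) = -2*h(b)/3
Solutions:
 h(b) = C1*(sin(b) + 1)^(1/3)/(sin(b) - 1)^(1/3)


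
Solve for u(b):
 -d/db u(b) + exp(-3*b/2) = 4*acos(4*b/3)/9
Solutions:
 u(b) = C1 - 4*b*acos(4*b/3)/9 + sqrt(9 - 16*b^2)/9 - 2*exp(-3*b/2)/3


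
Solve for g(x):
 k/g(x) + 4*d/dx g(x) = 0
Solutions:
 g(x) = -sqrt(C1 - 2*k*x)/2
 g(x) = sqrt(C1 - 2*k*x)/2


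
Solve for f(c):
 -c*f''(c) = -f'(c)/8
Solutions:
 f(c) = C1 + C2*c^(9/8)


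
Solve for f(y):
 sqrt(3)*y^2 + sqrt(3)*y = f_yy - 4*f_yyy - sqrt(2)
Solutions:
 f(y) = C1 + C2*y + C3*exp(y/4) + sqrt(3)*y^4/12 + 3*sqrt(3)*y^3/2 + y^2*(sqrt(2)/2 + 18*sqrt(3))


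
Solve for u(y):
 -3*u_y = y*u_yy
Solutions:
 u(y) = C1 + C2/y^2


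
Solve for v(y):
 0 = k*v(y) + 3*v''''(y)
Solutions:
 v(y) = C1*exp(-3^(3/4)*y*(-k)^(1/4)/3) + C2*exp(3^(3/4)*y*(-k)^(1/4)/3) + C3*exp(-3^(3/4)*I*y*(-k)^(1/4)/3) + C4*exp(3^(3/4)*I*y*(-k)^(1/4)/3)


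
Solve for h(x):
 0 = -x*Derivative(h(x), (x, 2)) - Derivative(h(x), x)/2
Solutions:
 h(x) = C1 + C2*sqrt(x)


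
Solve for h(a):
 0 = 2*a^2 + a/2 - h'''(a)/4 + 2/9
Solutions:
 h(a) = C1 + C2*a + C3*a^2 + 2*a^5/15 + a^4/12 + 4*a^3/27


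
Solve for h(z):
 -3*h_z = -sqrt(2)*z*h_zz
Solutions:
 h(z) = C1 + C2*z^(1 + 3*sqrt(2)/2)


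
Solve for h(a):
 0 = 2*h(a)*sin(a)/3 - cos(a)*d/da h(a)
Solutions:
 h(a) = C1/cos(a)^(2/3)


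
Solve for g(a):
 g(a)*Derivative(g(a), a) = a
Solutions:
 g(a) = -sqrt(C1 + a^2)
 g(a) = sqrt(C1 + a^2)


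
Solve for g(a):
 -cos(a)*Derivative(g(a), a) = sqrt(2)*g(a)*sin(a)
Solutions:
 g(a) = C1*cos(a)^(sqrt(2))


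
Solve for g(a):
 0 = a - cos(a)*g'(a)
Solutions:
 g(a) = C1 + Integral(a/cos(a), a)


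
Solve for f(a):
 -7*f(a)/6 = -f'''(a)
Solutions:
 f(a) = C3*exp(6^(2/3)*7^(1/3)*a/6) + (C1*sin(2^(2/3)*3^(1/6)*7^(1/3)*a/4) + C2*cos(2^(2/3)*3^(1/6)*7^(1/3)*a/4))*exp(-6^(2/3)*7^(1/3)*a/12)


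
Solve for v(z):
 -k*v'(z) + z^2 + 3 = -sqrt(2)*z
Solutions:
 v(z) = C1 + z^3/(3*k) + sqrt(2)*z^2/(2*k) + 3*z/k


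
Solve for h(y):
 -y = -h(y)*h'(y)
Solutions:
 h(y) = -sqrt(C1 + y^2)
 h(y) = sqrt(C1 + y^2)


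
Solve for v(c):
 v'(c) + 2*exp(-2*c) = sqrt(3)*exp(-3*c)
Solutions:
 v(c) = C1 + exp(-2*c) - sqrt(3)*exp(-3*c)/3


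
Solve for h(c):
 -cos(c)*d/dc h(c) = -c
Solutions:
 h(c) = C1 + Integral(c/cos(c), c)


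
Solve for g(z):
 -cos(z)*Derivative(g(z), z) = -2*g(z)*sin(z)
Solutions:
 g(z) = C1/cos(z)^2


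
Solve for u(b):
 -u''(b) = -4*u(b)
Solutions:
 u(b) = C1*exp(-2*b) + C2*exp(2*b)


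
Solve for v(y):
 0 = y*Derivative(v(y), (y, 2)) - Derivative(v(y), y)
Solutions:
 v(y) = C1 + C2*y^2


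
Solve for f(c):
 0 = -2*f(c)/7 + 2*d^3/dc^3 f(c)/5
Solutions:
 f(c) = C3*exp(5^(1/3)*7^(2/3)*c/7) + (C1*sin(sqrt(3)*5^(1/3)*7^(2/3)*c/14) + C2*cos(sqrt(3)*5^(1/3)*7^(2/3)*c/14))*exp(-5^(1/3)*7^(2/3)*c/14)


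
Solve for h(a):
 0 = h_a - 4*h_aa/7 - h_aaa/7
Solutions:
 h(a) = C1 + C2*exp(a*(-2 + sqrt(11))) + C3*exp(-a*(2 + sqrt(11)))


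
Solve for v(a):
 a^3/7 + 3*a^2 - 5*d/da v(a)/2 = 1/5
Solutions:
 v(a) = C1 + a^4/70 + 2*a^3/5 - 2*a/25


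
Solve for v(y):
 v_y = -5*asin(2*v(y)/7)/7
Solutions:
 Integral(1/asin(2*_y/7), (_y, v(y))) = C1 - 5*y/7


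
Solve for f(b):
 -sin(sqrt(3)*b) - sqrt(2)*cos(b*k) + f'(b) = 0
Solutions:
 f(b) = C1 - sqrt(3)*cos(sqrt(3)*b)/3 + sqrt(2)*sin(b*k)/k


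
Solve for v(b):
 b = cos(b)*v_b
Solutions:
 v(b) = C1 + Integral(b/cos(b), b)


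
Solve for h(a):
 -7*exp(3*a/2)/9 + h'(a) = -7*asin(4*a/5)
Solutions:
 h(a) = C1 - 7*a*asin(4*a/5) - 7*sqrt(25 - 16*a^2)/4 + 14*exp(3*a/2)/27


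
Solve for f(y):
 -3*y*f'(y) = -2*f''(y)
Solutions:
 f(y) = C1 + C2*erfi(sqrt(3)*y/2)


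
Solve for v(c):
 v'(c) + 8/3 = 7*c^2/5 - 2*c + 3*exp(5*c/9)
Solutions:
 v(c) = C1 + 7*c^3/15 - c^2 - 8*c/3 + 27*exp(5*c/9)/5


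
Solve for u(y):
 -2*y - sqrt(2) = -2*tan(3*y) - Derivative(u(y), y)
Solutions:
 u(y) = C1 + y^2 + sqrt(2)*y + 2*log(cos(3*y))/3


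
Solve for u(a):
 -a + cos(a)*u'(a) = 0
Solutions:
 u(a) = C1 + Integral(a/cos(a), a)


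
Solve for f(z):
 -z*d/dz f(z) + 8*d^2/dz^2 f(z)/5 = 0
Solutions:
 f(z) = C1 + C2*erfi(sqrt(5)*z/4)


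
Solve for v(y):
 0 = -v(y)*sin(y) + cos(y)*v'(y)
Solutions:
 v(y) = C1/cos(y)


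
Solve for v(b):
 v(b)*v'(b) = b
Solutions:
 v(b) = -sqrt(C1 + b^2)
 v(b) = sqrt(C1 + b^2)


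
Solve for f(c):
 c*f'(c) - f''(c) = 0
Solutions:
 f(c) = C1 + C2*erfi(sqrt(2)*c/2)


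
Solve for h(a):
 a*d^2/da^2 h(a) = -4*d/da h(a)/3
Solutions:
 h(a) = C1 + C2/a^(1/3)


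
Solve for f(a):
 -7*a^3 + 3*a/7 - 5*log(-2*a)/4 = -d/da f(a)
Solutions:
 f(a) = C1 + 7*a^4/4 - 3*a^2/14 + 5*a*log(-a)/4 + 5*a*(-1 + log(2))/4


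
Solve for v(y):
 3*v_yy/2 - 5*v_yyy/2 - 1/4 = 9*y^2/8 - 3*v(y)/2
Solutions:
 v(y) = C1*exp(y*(-2^(2/3)*(5*sqrt(237) + 77)^(1/3) - 2*2^(1/3)/(5*sqrt(237) + 77)^(1/3) + 4)/20)*sin(2^(1/3)*sqrt(3)*y*(-2^(1/3)*(5*sqrt(237) + 77)^(1/3) + 2/(5*sqrt(237) + 77)^(1/3))/20) + C2*exp(y*(-2^(2/3)*(5*sqrt(237) + 77)^(1/3) - 2*2^(1/3)/(5*sqrt(237) + 77)^(1/3) + 4)/20)*cos(2^(1/3)*sqrt(3)*y*(-2^(1/3)*(5*sqrt(237) + 77)^(1/3) + 2/(5*sqrt(237) + 77)^(1/3))/20) + C3*exp(y*(2*2^(1/3)/(5*sqrt(237) + 77)^(1/3) + 2 + 2^(2/3)*(5*sqrt(237) + 77)^(1/3))/10) + 3*y^2/4 - 4/3


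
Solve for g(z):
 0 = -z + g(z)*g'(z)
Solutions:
 g(z) = -sqrt(C1 + z^2)
 g(z) = sqrt(C1 + z^2)


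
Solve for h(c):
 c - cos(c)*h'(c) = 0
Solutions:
 h(c) = C1 + Integral(c/cos(c), c)


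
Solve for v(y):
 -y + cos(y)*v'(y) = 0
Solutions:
 v(y) = C1 + Integral(y/cos(y), y)


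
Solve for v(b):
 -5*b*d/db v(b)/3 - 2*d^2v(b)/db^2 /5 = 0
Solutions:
 v(b) = C1 + C2*erf(5*sqrt(3)*b/6)


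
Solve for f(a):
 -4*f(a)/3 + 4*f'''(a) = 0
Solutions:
 f(a) = C3*exp(3^(2/3)*a/3) + (C1*sin(3^(1/6)*a/2) + C2*cos(3^(1/6)*a/2))*exp(-3^(2/3)*a/6)


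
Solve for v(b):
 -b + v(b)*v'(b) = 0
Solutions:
 v(b) = -sqrt(C1 + b^2)
 v(b) = sqrt(C1 + b^2)


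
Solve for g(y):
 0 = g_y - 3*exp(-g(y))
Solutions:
 g(y) = log(C1 + 3*y)


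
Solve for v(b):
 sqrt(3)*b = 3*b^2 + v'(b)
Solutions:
 v(b) = C1 - b^3 + sqrt(3)*b^2/2


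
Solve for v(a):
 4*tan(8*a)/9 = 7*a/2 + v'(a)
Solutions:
 v(a) = C1 - 7*a^2/4 - log(cos(8*a))/18


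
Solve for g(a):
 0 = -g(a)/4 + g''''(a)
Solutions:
 g(a) = C1*exp(-sqrt(2)*a/2) + C2*exp(sqrt(2)*a/2) + C3*sin(sqrt(2)*a/2) + C4*cos(sqrt(2)*a/2)


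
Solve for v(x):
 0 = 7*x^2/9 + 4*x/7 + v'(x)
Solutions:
 v(x) = C1 - 7*x^3/27 - 2*x^2/7


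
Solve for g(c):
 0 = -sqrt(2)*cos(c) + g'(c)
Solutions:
 g(c) = C1 + sqrt(2)*sin(c)


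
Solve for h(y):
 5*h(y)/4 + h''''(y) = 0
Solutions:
 h(y) = (C1*sin(5^(1/4)*y/2) + C2*cos(5^(1/4)*y/2))*exp(-5^(1/4)*y/2) + (C3*sin(5^(1/4)*y/2) + C4*cos(5^(1/4)*y/2))*exp(5^(1/4)*y/2)


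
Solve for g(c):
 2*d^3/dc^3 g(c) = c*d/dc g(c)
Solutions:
 g(c) = C1 + Integral(C2*airyai(2^(2/3)*c/2) + C3*airybi(2^(2/3)*c/2), c)


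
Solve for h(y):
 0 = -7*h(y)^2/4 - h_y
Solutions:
 h(y) = 4/(C1 + 7*y)


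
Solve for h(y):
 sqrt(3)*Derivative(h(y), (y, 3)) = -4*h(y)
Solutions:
 h(y) = C3*exp(-2^(2/3)*3^(5/6)*y/3) + (C1*sin(2^(2/3)*3^(1/3)*y/2) + C2*cos(2^(2/3)*3^(1/3)*y/2))*exp(2^(2/3)*3^(5/6)*y/6)


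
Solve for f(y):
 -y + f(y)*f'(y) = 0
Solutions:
 f(y) = -sqrt(C1 + y^2)
 f(y) = sqrt(C1 + y^2)


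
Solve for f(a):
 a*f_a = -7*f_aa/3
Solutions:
 f(a) = C1 + C2*erf(sqrt(42)*a/14)


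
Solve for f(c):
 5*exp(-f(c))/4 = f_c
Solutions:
 f(c) = log(C1 + 5*c/4)


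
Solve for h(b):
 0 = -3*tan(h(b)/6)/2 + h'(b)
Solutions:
 h(b) = -6*asin(C1*exp(b/4)) + 6*pi
 h(b) = 6*asin(C1*exp(b/4))


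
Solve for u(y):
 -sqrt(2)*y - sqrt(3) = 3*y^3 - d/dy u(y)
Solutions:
 u(y) = C1 + 3*y^4/4 + sqrt(2)*y^2/2 + sqrt(3)*y


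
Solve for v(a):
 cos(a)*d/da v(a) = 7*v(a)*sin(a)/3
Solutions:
 v(a) = C1/cos(a)^(7/3)


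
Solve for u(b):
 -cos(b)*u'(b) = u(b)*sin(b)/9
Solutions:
 u(b) = C1*cos(b)^(1/9)


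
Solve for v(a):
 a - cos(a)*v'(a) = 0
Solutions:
 v(a) = C1 + Integral(a/cos(a), a)


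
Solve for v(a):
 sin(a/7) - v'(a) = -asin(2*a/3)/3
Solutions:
 v(a) = C1 + a*asin(2*a/3)/3 + sqrt(9 - 4*a^2)/6 - 7*cos(a/7)


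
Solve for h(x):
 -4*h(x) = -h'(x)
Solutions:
 h(x) = C1*exp(4*x)


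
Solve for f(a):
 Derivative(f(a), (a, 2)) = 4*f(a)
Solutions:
 f(a) = C1*exp(-2*a) + C2*exp(2*a)


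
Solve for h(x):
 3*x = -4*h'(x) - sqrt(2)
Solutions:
 h(x) = C1 - 3*x^2/8 - sqrt(2)*x/4


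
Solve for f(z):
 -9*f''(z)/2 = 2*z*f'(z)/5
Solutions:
 f(z) = C1 + C2*erf(sqrt(10)*z/15)


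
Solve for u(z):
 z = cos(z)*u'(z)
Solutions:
 u(z) = C1 + Integral(z/cos(z), z)


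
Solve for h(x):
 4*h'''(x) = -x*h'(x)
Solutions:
 h(x) = C1 + Integral(C2*airyai(-2^(1/3)*x/2) + C3*airybi(-2^(1/3)*x/2), x)


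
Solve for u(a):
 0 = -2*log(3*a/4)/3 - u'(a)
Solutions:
 u(a) = C1 - 2*a*log(a)/3 - 2*a*log(3)/3 + 2*a/3 + 4*a*log(2)/3


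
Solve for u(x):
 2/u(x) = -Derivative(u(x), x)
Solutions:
 u(x) = -sqrt(C1 - 4*x)
 u(x) = sqrt(C1 - 4*x)


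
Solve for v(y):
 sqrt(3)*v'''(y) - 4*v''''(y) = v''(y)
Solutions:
 v(y) = C1 + C2*y + (C3*sin(sqrt(13)*y/8) + C4*cos(sqrt(13)*y/8))*exp(sqrt(3)*y/8)


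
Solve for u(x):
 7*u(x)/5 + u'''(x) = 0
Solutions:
 u(x) = C3*exp(-5^(2/3)*7^(1/3)*x/5) + (C1*sin(sqrt(3)*5^(2/3)*7^(1/3)*x/10) + C2*cos(sqrt(3)*5^(2/3)*7^(1/3)*x/10))*exp(5^(2/3)*7^(1/3)*x/10)


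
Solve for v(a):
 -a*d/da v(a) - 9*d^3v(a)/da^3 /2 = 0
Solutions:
 v(a) = C1 + Integral(C2*airyai(-6^(1/3)*a/3) + C3*airybi(-6^(1/3)*a/3), a)


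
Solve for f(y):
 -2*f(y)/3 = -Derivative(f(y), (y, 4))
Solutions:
 f(y) = C1*exp(-2^(1/4)*3^(3/4)*y/3) + C2*exp(2^(1/4)*3^(3/4)*y/3) + C3*sin(2^(1/4)*3^(3/4)*y/3) + C4*cos(2^(1/4)*3^(3/4)*y/3)


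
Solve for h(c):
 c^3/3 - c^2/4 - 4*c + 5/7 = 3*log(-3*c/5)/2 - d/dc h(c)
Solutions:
 h(c) = C1 - c^4/12 + c^3/12 + 2*c^2 + 3*c*log(-c)/2 + c*(-2*log(5) - 31/14 + log(3) + log(15)/2)


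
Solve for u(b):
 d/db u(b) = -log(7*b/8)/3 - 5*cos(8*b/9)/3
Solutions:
 u(b) = C1 - b*log(b)/3 - b*log(7)/3 + b/3 + b*log(2) - 15*sin(8*b/9)/8


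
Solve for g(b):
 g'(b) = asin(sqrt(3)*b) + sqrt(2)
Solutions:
 g(b) = C1 + b*asin(sqrt(3)*b) + sqrt(2)*b + sqrt(3)*sqrt(1 - 3*b^2)/3


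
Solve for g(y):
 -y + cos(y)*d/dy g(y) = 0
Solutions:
 g(y) = C1 + Integral(y/cos(y), y)


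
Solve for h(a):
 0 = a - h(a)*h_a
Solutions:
 h(a) = -sqrt(C1 + a^2)
 h(a) = sqrt(C1 + a^2)


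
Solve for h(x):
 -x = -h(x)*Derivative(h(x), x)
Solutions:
 h(x) = -sqrt(C1 + x^2)
 h(x) = sqrt(C1 + x^2)


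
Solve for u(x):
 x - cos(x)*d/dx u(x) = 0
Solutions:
 u(x) = C1 + Integral(x/cos(x), x)


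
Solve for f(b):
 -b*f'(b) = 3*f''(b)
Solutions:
 f(b) = C1 + C2*erf(sqrt(6)*b/6)


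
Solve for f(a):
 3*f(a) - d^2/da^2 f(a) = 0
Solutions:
 f(a) = C1*exp(-sqrt(3)*a) + C2*exp(sqrt(3)*a)


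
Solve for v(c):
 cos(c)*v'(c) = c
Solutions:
 v(c) = C1 + Integral(c/cos(c), c)


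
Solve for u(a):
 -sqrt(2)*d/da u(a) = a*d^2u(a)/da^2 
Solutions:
 u(a) = C1 + C2*a^(1 - sqrt(2))


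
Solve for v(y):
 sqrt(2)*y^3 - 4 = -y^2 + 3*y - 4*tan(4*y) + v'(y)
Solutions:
 v(y) = C1 + sqrt(2)*y^4/4 + y^3/3 - 3*y^2/2 - 4*y - log(cos(4*y))


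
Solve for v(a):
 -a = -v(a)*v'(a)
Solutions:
 v(a) = -sqrt(C1 + a^2)
 v(a) = sqrt(C1 + a^2)


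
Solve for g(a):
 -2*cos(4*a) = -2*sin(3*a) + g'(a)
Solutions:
 g(a) = C1 - sin(4*a)/2 - 2*cos(3*a)/3


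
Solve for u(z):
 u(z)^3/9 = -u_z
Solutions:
 u(z) = -3*sqrt(2)*sqrt(-1/(C1 - z))/2
 u(z) = 3*sqrt(2)*sqrt(-1/(C1 - z))/2


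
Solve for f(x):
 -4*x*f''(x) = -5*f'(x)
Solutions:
 f(x) = C1 + C2*x^(9/4)


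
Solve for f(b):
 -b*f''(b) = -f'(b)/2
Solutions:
 f(b) = C1 + C2*b^(3/2)


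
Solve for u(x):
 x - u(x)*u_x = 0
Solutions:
 u(x) = -sqrt(C1 + x^2)
 u(x) = sqrt(C1 + x^2)


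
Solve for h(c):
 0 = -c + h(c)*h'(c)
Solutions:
 h(c) = -sqrt(C1 + c^2)
 h(c) = sqrt(C1 + c^2)


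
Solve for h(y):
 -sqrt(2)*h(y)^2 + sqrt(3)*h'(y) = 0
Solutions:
 h(y) = -3/(C1 + sqrt(6)*y)


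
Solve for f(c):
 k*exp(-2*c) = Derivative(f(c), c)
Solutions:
 f(c) = C1 - k*exp(-2*c)/2


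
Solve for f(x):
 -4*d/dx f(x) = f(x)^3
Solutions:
 f(x) = -sqrt(2)*sqrt(-1/(C1 - x))
 f(x) = sqrt(2)*sqrt(-1/(C1 - x))


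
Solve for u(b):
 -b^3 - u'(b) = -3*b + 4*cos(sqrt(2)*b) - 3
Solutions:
 u(b) = C1 - b^4/4 + 3*b^2/2 + 3*b - 2*sqrt(2)*sin(sqrt(2)*b)


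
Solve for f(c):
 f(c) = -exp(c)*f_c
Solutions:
 f(c) = C1*exp(exp(-c))


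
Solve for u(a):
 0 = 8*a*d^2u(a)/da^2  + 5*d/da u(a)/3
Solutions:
 u(a) = C1 + C2*a^(19/24)


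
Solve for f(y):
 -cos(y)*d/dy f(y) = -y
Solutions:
 f(y) = C1 + Integral(y/cos(y), y)


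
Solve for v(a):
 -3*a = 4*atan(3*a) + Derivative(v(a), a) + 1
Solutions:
 v(a) = C1 - 3*a^2/2 - 4*a*atan(3*a) - a + 2*log(9*a^2 + 1)/3


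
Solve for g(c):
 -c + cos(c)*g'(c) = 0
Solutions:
 g(c) = C1 + Integral(c/cos(c), c)


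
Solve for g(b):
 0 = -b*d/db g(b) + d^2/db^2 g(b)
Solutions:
 g(b) = C1 + C2*erfi(sqrt(2)*b/2)


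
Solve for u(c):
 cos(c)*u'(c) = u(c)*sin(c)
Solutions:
 u(c) = C1/cos(c)


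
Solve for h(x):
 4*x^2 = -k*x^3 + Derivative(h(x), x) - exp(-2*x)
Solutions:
 h(x) = C1 + k*x^4/4 + 4*x^3/3 - exp(-2*x)/2


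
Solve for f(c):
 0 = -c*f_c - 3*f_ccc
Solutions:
 f(c) = C1 + Integral(C2*airyai(-3^(2/3)*c/3) + C3*airybi(-3^(2/3)*c/3), c)


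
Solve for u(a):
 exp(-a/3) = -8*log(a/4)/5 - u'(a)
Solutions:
 u(a) = C1 - 8*a*log(a)/5 + 8*a*(1 + 2*log(2))/5 + 3*exp(-a/3)


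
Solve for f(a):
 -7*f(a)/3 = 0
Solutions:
 f(a) = 0


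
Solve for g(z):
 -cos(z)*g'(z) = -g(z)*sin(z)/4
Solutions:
 g(z) = C1/cos(z)^(1/4)


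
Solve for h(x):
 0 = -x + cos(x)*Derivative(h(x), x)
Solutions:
 h(x) = C1 + Integral(x/cos(x), x)


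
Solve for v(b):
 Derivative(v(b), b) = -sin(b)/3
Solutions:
 v(b) = C1 + cos(b)/3


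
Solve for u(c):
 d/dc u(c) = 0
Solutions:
 u(c) = C1


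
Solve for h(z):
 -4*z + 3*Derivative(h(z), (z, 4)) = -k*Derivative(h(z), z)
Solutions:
 h(z) = C1 + C2*exp(3^(2/3)*z*(-k)^(1/3)/3) + C3*exp(z*(-k)^(1/3)*(-3^(2/3) + 3*3^(1/6)*I)/6) + C4*exp(-z*(-k)^(1/3)*(3^(2/3) + 3*3^(1/6)*I)/6) + 2*z^2/k


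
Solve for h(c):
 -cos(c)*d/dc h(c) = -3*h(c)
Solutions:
 h(c) = C1*(sin(c) + 1)^(3/2)/(sin(c) - 1)^(3/2)


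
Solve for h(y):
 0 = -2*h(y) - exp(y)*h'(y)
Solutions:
 h(y) = C1*exp(2*exp(-y))


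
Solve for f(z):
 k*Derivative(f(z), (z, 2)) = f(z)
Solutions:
 f(z) = C1*exp(-z*sqrt(1/k)) + C2*exp(z*sqrt(1/k))


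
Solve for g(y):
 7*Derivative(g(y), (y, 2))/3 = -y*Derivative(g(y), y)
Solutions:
 g(y) = C1 + C2*erf(sqrt(42)*y/14)


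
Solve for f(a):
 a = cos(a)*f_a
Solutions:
 f(a) = C1 + Integral(a/cos(a), a)


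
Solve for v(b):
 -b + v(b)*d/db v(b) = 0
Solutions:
 v(b) = -sqrt(C1 + b^2)
 v(b) = sqrt(C1 + b^2)


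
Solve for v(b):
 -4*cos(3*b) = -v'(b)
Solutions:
 v(b) = C1 + 4*sin(3*b)/3


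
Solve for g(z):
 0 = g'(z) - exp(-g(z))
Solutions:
 g(z) = log(C1 + z)


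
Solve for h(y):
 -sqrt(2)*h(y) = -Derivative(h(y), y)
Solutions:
 h(y) = C1*exp(sqrt(2)*y)


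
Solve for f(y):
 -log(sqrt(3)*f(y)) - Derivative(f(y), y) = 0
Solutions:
 2*Integral(1/(2*log(_y) + log(3)), (_y, f(y))) = C1 - y


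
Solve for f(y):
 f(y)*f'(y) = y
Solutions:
 f(y) = -sqrt(C1 + y^2)
 f(y) = sqrt(C1 + y^2)


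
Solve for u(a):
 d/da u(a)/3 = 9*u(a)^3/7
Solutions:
 u(a) = -sqrt(14)*sqrt(-1/(C1 + 27*a))/2
 u(a) = sqrt(14)*sqrt(-1/(C1 + 27*a))/2


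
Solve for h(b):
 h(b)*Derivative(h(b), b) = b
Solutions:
 h(b) = -sqrt(C1 + b^2)
 h(b) = sqrt(C1 + b^2)


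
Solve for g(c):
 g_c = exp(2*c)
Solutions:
 g(c) = C1 + exp(2*c)/2


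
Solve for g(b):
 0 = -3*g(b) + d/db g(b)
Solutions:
 g(b) = C1*exp(3*b)


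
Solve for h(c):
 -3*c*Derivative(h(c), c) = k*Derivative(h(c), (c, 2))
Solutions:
 h(c) = C1 + C2*sqrt(k)*erf(sqrt(6)*c*sqrt(1/k)/2)


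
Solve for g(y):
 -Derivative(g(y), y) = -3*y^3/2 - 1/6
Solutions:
 g(y) = C1 + 3*y^4/8 + y/6


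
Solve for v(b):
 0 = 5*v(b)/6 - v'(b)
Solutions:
 v(b) = C1*exp(5*b/6)


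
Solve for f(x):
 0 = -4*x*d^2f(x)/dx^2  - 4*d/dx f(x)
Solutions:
 f(x) = C1 + C2*log(x)


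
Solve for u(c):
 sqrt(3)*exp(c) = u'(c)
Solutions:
 u(c) = C1 + sqrt(3)*exp(c)


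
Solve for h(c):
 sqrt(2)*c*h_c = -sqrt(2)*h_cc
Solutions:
 h(c) = C1 + C2*erf(sqrt(2)*c/2)


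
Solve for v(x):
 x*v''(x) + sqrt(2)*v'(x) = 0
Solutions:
 v(x) = C1 + C2*x^(1 - sqrt(2))


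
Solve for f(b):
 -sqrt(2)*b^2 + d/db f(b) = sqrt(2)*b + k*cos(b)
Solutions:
 f(b) = C1 + sqrt(2)*b^3/3 + sqrt(2)*b^2/2 + k*sin(b)


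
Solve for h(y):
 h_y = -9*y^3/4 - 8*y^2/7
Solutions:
 h(y) = C1 - 9*y^4/16 - 8*y^3/21


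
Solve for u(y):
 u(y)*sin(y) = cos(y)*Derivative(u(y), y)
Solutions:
 u(y) = C1/cos(y)


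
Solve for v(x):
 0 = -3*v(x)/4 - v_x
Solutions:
 v(x) = C1*exp(-3*x/4)


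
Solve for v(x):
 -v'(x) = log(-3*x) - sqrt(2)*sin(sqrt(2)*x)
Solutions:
 v(x) = C1 - x*log(-x) - x*log(3) + x - cos(sqrt(2)*x)


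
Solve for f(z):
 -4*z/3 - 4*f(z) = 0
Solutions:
 f(z) = -z/3


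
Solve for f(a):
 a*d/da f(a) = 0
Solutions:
 f(a) = C1


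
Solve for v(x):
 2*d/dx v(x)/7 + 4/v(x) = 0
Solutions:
 v(x) = -sqrt(C1 - 28*x)
 v(x) = sqrt(C1 - 28*x)


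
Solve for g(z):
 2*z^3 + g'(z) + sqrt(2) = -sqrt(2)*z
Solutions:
 g(z) = C1 - z^4/2 - sqrt(2)*z^2/2 - sqrt(2)*z


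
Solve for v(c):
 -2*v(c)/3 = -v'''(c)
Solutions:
 v(c) = C3*exp(2^(1/3)*3^(2/3)*c/3) + (C1*sin(2^(1/3)*3^(1/6)*c/2) + C2*cos(2^(1/3)*3^(1/6)*c/2))*exp(-2^(1/3)*3^(2/3)*c/6)


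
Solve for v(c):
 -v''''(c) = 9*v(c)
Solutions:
 v(c) = (C1*sin(sqrt(6)*c/2) + C2*cos(sqrt(6)*c/2))*exp(-sqrt(6)*c/2) + (C3*sin(sqrt(6)*c/2) + C4*cos(sqrt(6)*c/2))*exp(sqrt(6)*c/2)


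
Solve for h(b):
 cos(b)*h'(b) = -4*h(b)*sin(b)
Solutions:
 h(b) = C1*cos(b)^4


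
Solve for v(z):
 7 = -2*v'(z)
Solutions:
 v(z) = C1 - 7*z/2


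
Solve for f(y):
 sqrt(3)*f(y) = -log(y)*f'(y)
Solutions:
 f(y) = C1*exp(-sqrt(3)*li(y))


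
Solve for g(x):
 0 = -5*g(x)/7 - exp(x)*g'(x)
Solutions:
 g(x) = C1*exp(5*exp(-x)/7)


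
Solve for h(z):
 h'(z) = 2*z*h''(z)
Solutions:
 h(z) = C1 + C2*z^(3/2)


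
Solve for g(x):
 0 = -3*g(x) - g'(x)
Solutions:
 g(x) = C1*exp(-3*x)


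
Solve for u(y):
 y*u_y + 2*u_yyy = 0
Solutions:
 u(y) = C1 + Integral(C2*airyai(-2^(2/3)*y/2) + C3*airybi(-2^(2/3)*y/2), y)


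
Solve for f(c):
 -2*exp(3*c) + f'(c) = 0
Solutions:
 f(c) = C1 + 2*exp(3*c)/3


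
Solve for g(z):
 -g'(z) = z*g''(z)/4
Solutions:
 g(z) = C1 + C2/z^3


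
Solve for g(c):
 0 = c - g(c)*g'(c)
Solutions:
 g(c) = -sqrt(C1 + c^2)
 g(c) = sqrt(C1 + c^2)


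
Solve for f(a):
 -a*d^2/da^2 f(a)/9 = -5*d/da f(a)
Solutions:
 f(a) = C1 + C2*a^46


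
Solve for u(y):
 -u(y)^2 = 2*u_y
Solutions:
 u(y) = 2/(C1 + y)


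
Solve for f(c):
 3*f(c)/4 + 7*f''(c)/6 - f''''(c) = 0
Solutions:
 f(c) = C1*exp(-sqrt(3)*c*sqrt(7 + sqrt(157))/6) + C2*exp(sqrt(3)*c*sqrt(7 + sqrt(157))/6) + C3*sin(sqrt(3)*c*sqrt(-7 + sqrt(157))/6) + C4*cos(sqrt(3)*c*sqrt(-7 + sqrt(157))/6)


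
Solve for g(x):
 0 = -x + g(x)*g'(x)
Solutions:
 g(x) = -sqrt(C1 + x^2)
 g(x) = sqrt(C1 + x^2)


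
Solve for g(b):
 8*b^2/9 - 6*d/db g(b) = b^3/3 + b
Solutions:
 g(b) = C1 - b^4/72 + 4*b^3/81 - b^2/12


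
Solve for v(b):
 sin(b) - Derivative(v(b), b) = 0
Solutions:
 v(b) = C1 - cos(b)


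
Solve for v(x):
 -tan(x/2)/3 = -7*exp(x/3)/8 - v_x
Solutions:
 v(x) = C1 - 21*exp(x/3)/8 - 2*log(cos(x/2))/3


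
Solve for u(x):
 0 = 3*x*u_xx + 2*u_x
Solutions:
 u(x) = C1 + C2*x^(1/3)


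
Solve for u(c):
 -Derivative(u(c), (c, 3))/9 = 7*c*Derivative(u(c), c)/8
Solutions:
 u(c) = C1 + Integral(C2*airyai(-63^(1/3)*c/2) + C3*airybi(-63^(1/3)*c/2), c)


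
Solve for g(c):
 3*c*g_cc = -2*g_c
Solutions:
 g(c) = C1 + C2*c^(1/3)


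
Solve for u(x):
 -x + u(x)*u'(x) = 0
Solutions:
 u(x) = -sqrt(C1 + x^2)
 u(x) = sqrt(C1 + x^2)


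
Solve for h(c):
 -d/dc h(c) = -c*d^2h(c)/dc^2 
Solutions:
 h(c) = C1 + C2*c^2


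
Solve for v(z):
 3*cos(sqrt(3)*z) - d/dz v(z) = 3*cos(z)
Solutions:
 v(z) = C1 - 3*sin(z) + sqrt(3)*sin(sqrt(3)*z)


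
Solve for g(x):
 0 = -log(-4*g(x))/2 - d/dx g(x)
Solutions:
 2*Integral(1/(log(-_y) + 2*log(2)), (_y, g(x))) = C1 - x


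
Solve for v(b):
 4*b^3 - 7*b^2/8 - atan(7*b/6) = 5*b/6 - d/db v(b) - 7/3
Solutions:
 v(b) = C1 - b^4 + 7*b^3/24 + 5*b^2/12 + b*atan(7*b/6) - 7*b/3 - 3*log(49*b^2 + 36)/7


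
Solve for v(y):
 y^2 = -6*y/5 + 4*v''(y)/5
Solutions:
 v(y) = C1 + C2*y + 5*y^4/48 + y^3/4


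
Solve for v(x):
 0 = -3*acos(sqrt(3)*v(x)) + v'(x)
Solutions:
 Integral(1/acos(sqrt(3)*_y), (_y, v(x))) = C1 + 3*x


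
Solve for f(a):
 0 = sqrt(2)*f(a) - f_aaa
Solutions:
 f(a) = C3*exp(2^(1/6)*a) + (C1*sin(2^(1/6)*sqrt(3)*a/2) + C2*cos(2^(1/6)*sqrt(3)*a/2))*exp(-2^(1/6)*a/2)


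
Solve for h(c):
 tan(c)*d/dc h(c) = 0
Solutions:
 h(c) = C1


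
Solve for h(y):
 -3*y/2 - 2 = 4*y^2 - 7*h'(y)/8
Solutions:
 h(y) = C1 + 32*y^3/21 + 6*y^2/7 + 16*y/7


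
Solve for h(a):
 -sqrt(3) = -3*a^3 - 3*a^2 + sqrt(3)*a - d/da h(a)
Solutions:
 h(a) = C1 - 3*a^4/4 - a^3 + sqrt(3)*a^2/2 + sqrt(3)*a


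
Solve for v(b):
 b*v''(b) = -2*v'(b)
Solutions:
 v(b) = C1 + C2/b


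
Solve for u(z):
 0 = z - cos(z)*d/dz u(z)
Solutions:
 u(z) = C1 + Integral(z/cos(z), z)


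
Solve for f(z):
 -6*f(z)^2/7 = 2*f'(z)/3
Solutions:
 f(z) = 7/(C1 + 9*z)


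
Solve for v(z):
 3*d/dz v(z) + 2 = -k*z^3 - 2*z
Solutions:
 v(z) = C1 - k*z^4/12 - z^2/3 - 2*z/3


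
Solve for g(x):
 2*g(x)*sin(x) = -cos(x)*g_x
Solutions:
 g(x) = C1*cos(x)^2


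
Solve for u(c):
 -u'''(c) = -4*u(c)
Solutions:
 u(c) = C3*exp(2^(2/3)*c) + (C1*sin(2^(2/3)*sqrt(3)*c/2) + C2*cos(2^(2/3)*sqrt(3)*c/2))*exp(-2^(2/3)*c/2)


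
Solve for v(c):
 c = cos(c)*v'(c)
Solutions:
 v(c) = C1 + Integral(c/cos(c), c)


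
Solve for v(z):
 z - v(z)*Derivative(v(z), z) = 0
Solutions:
 v(z) = -sqrt(C1 + z^2)
 v(z) = sqrt(C1 + z^2)


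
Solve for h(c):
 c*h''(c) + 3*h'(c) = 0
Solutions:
 h(c) = C1 + C2/c^2


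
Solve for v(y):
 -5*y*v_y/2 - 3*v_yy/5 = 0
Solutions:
 v(y) = C1 + C2*erf(5*sqrt(3)*y/6)


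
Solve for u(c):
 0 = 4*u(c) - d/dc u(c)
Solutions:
 u(c) = C1*exp(4*c)


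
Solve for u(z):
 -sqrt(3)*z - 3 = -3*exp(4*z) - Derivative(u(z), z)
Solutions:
 u(z) = C1 + sqrt(3)*z^2/2 + 3*z - 3*exp(4*z)/4


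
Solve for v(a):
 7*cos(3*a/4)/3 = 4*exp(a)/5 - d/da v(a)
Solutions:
 v(a) = C1 + 4*exp(a)/5 - 28*sin(3*a/4)/9


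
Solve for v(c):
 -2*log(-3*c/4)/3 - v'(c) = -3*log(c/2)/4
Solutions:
 v(c) = C1 + c*log(c)/12 + c*(-8*log(3) - 1 + 7*log(2) - 8*I*pi)/12
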